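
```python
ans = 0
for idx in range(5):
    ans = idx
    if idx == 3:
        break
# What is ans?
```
Trace:
  ans=0
  ans=0, idx=0
  ans=1, idx=1
  ans=2, idx=2
  ans=3, idx=3

Final answer: 3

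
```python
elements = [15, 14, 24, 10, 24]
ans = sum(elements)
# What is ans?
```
Trace:
  elements=[15, 14, 24, 10, 24]
  elements=[15, 14, 24, 10, 24], ans=87

Final answer: 87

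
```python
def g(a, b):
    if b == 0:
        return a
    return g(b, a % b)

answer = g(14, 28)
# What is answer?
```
Call trace:
g(a=14, b=28)
  g(a=28, b=14)
    g(a=14, b=0)
    -> return 14
  -> return 14
-> return 14

Final answer: 14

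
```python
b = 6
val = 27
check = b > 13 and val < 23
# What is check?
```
Trace:
  b=6
  b=6, val=27
  b=6, val=27, check=False

Final answer: False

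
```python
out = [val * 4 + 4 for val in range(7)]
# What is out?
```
Trace:
  val=0
  val=1
  val=2
  val=3
  val=4
  val=5
  val=6
  out=[4, 8, 12, 16, 20, 24, 28]

Final answer: [4, 8, 12, 16, 20, 24, 28]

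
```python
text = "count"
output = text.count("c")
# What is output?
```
Trace:
  text='count'
  text='count', output=1

Final answer: 1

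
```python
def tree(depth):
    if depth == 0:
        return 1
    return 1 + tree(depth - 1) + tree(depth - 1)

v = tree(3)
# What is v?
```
Call trace (a repeated sub-call is expanded the first time; later identical calls just restate its return value):
tree(depth=3)
  tree(depth=2)
    tree(depth=1)
      tree(depth=0)
      -> return 1
      tree(depth=0)
      -> return 1
    -> return 3
    tree(depth=1) -> return 3  (same call as traced above)
  -> return 7
  tree(depth=2) -> return 7  (same call as traced above)
-> return 15

Final answer: 15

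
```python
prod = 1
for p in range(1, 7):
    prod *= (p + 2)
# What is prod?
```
Trace:
  prod=1
  prod=3, p=1
  prod=12, p=2
  prod=60, p=3
  prod=360, p=4
  prod=2520, p=5
  prod=20160, p=6

Final answer: 20160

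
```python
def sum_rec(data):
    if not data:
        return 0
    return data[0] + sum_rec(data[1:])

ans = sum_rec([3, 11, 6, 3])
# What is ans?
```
Call trace:
sum_rec(data=[3, 11, 6, 3])
  sum_rec(data=[11, 6, 3])
    sum_rec(data=[6, 3])
      sum_rec(data=[3])
        sum_rec(data=[])
        -> return 0
      -> return 3
    -> return 9
  -> return 20
-> return 23

Final answer: 23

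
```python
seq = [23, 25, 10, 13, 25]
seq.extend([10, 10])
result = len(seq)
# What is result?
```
Trace:
  seq=[23, 25, 10, 13, 25]
  seq=[23, 25, 10, 13, 25, 10, 10]
  seq=[23, 25, 10, 13, 25, 10, 10], result=7

Final answer: 7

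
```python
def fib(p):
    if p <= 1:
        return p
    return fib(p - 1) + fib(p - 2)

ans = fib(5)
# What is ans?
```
Call trace (a repeated sub-call is expanded the first time; later identical calls just restate its return value):
fib(p=5)
  fib(p=4)
    fib(p=3)
      fib(p=2)
        fib(p=1)
        -> return 1
        fib(p=0)
        -> return 0
      -> return 1
      fib(p=1)
      -> return 1
    -> return 2
    fib(p=2) -> return 1  (same call as traced above)
  -> return 3
  fib(p=3) -> return 2  (same call as traced above)
-> return 5

Final answer: 5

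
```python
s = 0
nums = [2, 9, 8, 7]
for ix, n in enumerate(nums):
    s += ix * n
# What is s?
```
Trace:
  s=0
  s=0, ix=0, n=2
  s=9, ix=1, n=9
  s=25, ix=2, n=8
  s=46, ix=3, n=7

Final answer: 46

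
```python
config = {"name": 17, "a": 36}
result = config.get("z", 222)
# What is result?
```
Trace:
  config={'name': 17, 'a': 36}
  config={'name': 17, 'a': 36}, result=222

Final answer: 222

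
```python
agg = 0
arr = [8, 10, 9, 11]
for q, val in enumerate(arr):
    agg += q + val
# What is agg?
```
Trace:
  agg=0
  agg=8, q=0, val=8
  agg=19, q=1, val=10
  agg=30, q=2, val=9
  agg=44, q=3, val=11

Final answer: 44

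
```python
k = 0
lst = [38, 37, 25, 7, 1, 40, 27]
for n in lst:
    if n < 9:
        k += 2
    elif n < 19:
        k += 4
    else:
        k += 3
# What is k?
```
Trace:
  k=0
  k=3, n=38
  k=6, n=37
  k=9, n=25
  k=11, n=7
  k=13, n=1
  k=16, n=40
  k=19, n=27

Final answer: 19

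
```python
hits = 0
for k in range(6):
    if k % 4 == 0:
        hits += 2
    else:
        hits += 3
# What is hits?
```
Trace:
  hits=0
  hits=2, k=0
  hits=5, k=1
  hits=8, k=2
  hits=11, k=3
  hits=13, k=4
  hits=16, k=5

Final answer: 16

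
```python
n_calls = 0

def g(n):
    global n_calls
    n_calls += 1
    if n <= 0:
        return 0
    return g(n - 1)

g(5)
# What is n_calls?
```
Call trace:
g(n=5)
  g(n=4)
    g(n=3)
      g(n=2)
        g(n=1)
          g(n=0)
          -> return 0
        -> return 0
      -> return 0
    -> return 0
  -> return 0
-> return 0

n_calls is incremented once per call. g is entered once for each n = 5, 4, 3, 2, 1, 0 (the n <= 0 call returns without recursing), i.e. 5 + 1 calls.
n_calls = 6

Final answer: 6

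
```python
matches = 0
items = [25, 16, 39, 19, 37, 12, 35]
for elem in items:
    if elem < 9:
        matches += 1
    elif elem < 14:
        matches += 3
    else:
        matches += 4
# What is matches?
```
Trace:
  matches=0
  matches=4, elem=25
  matches=8, elem=16
  matches=12, elem=39
  matches=16, elem=19
  matches=20, elem=37
  matches=23, elem=12
  matches=27, elem=35

Final answer: 27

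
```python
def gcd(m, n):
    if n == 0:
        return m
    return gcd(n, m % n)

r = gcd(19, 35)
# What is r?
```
Call trace:
gcd(m=19, n=35)
  gcd(m=35, n=19)
    gcd(m=19, n=16)
      gcd(m=16, n=3)
        gcd(m=3, n=1)
          gcd(m=1, n=0)
          -> return 1
        -> return 1
      -> return 1
    -> return 1
  -> return 1
-> return 1

Final answer: 1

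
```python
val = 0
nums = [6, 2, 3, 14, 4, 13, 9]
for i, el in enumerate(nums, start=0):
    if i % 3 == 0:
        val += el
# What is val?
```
Trace:
  val=0
  val=6, i=0, el=6
  val=6, i=1, el=2
  val=6, i=2, el=3
  val=20, i=3, el=14
  val=20, i=4, el=4
  val=20, i=5, el=13
  val=29, i=6, el=9

Final answer: 29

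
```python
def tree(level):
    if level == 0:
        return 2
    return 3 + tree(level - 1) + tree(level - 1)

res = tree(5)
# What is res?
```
Call trace (a repeated sub-call is expanded the first time; later identical calls just restate its return value):
tree(level=5)
  tree(level=4)
    tree(level=3)
      tree(level=2)
        tree(level=1)
          tree(level=0)
          -> return 2
          tree(level=0)
          -> return 2
        -> return 7
        tree(level=1) -> return 7  (same call as traced above)
      -> return 17
      tree(level=2) -> return 17  (same call as traced above)
    -> return 37
    tree(level=3) -> return 37  (same call as traced above)
  -> return 77
  tree(level=4) -> return 77  (same call as traced above)
-> return 157

Final answer: 157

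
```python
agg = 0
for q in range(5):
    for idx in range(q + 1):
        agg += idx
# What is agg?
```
Trace:
  agg=0
  agg=0, q=0, idx=0
  agg=0, q=1, idx=0
  agg=1, q=1, idx=1
  agg=1, q=2, idx=0
  agg=2, q=2, idx=1
  agg=4, q=2, idx=2
  agg=4, q=3, idx=0
  agg=5, q=3, idx=1
  agg=7, q=3, idx=2
  agg=10, q=3, idx=3
  agg=10, q=4, idx=0
  agg=11, q=4, idx=1
  agg=13, q=4, idx=2
  agg=16, q=4, idx=3
  agg=20, q=4, idx=4

Final answer: 20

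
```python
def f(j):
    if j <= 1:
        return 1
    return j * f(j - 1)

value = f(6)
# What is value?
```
Call trace:
f(j=6)
  f(j=5)
    f(j=4)
      f(j=3)
        f(j=2)
          f(j=1)
          -> return 1
        -> return 2
      -> return 6
    -> return 24
  -> return 120
-> return 720

Final answer: 720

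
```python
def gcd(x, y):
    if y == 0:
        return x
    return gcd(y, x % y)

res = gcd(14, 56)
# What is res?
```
Call trace:
gcd(x=14, y=56)
  gcd(x=56, y=14)
    gcd(x=14, y=0)
    -> return 14
  -> return 14
-> return 14

Final answer: 14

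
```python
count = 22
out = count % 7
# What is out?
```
Trace:
  count=22
  count=22, out=1

Final answer: 1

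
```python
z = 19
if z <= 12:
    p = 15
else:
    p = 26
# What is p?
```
Trace:
  z=19
  z=19, p=26

Final answer: 26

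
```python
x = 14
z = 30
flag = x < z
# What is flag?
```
Trace:
  x=14
  x=14, z=30
  x=14, z=30, flag=True

Final answer: True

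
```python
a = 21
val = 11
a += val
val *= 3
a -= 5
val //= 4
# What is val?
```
Trace:
  a=21
  a=21, val=11
  a=32, val=11
  a=32, val=33
  a=27, val=33
  a=27, val=8

Final answer: 8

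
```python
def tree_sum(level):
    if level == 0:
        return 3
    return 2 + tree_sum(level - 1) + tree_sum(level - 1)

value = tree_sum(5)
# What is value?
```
Call trace (a repeated sub-call is expanded the first time; later identical calls just restate its return value):
tree_sum(level=5)
  tree_sum(level=4)
    tree_sum(level=3)
      tree_sum(level=2)
        tree_sum(level=1)
          tree_sum(level=0)
          -> return 3
          tree_sum(level=0)
          -> return 3
        -> return 8
        tree_sum(level=1) -> return 8  (same call as traced above)
      -> return 18
      tree_sum(level=2) -> return 18  (same call as traced above)
    -> return 38
    tree_sum(level=3) -> return 38  (same call as traced above)
  -> return 78
  tree_sum(level=4) -> return 78  (same call as traced above)
-> return 158

Final answer: 158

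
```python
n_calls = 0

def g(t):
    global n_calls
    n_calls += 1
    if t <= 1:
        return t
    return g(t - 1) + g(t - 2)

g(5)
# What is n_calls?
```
Call trace (a repeated sub-call is expanded the first time; later identical calls just restate its return value):
g(t=5)
  g(t=4)
    g(t=3)
      g(t=2)
        g(t=1)
        -> return 1
        g(t=0)
        -> return 0
      -> return 1
      g(t=1)
      -> return 1
    -> return 2
    g(t=2) -> return 1  (same call as traced above)
  -> return 3
  g(t=3) -> return 2  (same call as traced above)
-> return 5

n_calls is incremented once per call, so count the calls in each subtree. Let C(t) = number of calls made by g(t).
C(0) = C(1) = 1 (base case, no recursion); C(t) = 1 + C(t - 1) + C(t - 2) otherwise.
C(2) = 1 + C(1) + C(0) = 1 + 1 + 1 = 3
C(3) = 1 + C(2) + C(1) = 1 + 3 + 1 = 5
C(4) = 1 + C(3) + C(2) = 1 + 5 + 3 = 9
C(5) = 1 + C(4) + C(3) = 1 + 9 + 5 = 15
n_calls = C(5) = 15

Final answer: 15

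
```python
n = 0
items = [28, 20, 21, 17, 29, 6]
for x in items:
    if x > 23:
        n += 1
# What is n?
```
Trace:
  n=0
  n=1, x=28
  n=1, x=20
  n=1, x=21
  n=1, x=17
  n=2, x=29
  n=2, x=6

Final answer: 2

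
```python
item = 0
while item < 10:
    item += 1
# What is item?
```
Trace:
  item=0
  item=1
  item=2
  item=3
  item=4
  item=5
  item=6
  item=7
  item=8
  item=9
  item=10

Final answer: 10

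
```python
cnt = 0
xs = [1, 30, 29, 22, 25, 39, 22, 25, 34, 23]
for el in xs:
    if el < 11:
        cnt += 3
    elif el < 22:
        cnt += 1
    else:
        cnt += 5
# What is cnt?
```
Trace:
  cnt=0
  cnt=3, el=1
  cnt=8, el=30
  cnt=13, el=29
  cnt=18, el=22
  cnt=23, el=25
  cnt=28, el=39
  cnt=33, el=22
  cnt=38, el=25
  cnt=43, el=34
  cnt=48, el=23

Final answer: 48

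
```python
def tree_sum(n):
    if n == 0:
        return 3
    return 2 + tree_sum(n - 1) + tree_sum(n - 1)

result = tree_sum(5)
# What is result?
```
Call trace (a repeated sub-call is expanded the first time; later identical calls just restate its return value):
tree_sum(n=5)
  tree_sum(n=4)
    tree_sum(n=3)
      tree_sum(n=2)
        tree_sum(n=1)
          tree_sum(n=0)
          -> return 3
          tree_sum(n=0)
          -> return 3
        -> return 8
        tree_sum(n=1) -> return 8  (same call as traced above)
      -> return 18
      tree_sum(n=2) -> return 18  (same call as traced above)
    -> return 38
    tree_sum(n=3) -> return 38  (same call as traced above)
  -> return 78
  tree_sum(n=4) -> return 78  (same call as traced above)
-> return 158

Final answer: 158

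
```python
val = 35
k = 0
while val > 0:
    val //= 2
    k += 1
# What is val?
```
Trace:
  val=35
  val=35, k=0
  val=17, k=1
  val=8, k=2
  val=4, k=3
  val=2, k=4
  val=1, k=5
  val=0, k=6

Final answer: 0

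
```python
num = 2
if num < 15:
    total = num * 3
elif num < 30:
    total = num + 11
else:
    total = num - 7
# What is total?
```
Trace:
  num=2
  num=2, total=6

Final answer: 6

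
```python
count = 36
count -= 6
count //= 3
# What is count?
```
Trace:
  count=36
  count=30
  count=10

Final answer: 10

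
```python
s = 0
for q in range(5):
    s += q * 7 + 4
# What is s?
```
Trace:
  s=0
  s=4, q=0
  s=15, q=1
  s=33, q=2
  s=58, q=3
  s=90, q=4

Final answer: 90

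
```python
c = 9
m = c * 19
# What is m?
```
Trace:
  c=9
  c=9, m=171

Final answer: 171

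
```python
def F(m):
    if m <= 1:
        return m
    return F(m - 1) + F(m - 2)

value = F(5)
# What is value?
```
Call trace (a repeated sub-call is expanded the first time; later identical calls just restate its return value):
F(m=5)
  F(m=4)
    F(m=3)
      F(m=2)
        F(m=1)
        -> return 1
        F(m=0)
        -> return 0
      -> return 1
      F(m=1)
      -> return 1
    -> return 2
    F(m=2) -> return 1  (same call as traced above)
  -> return 3
  F(m=3) -> return 2  (same call as traced above)
-> return 5

Final answer: 5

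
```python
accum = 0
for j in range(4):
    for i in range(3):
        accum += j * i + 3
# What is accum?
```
Trace:
  accum=0
  accum=3, j=0, i=0
  accum=6, j=0, i=1
  accum=9, j=0, i=2
  accum=12, j=1, i=0
  accum=16, j=1, i=1
  accum=21, j=1, i=2
  accum=24, j=2, i=0
  accum=29, j=2, i=1
  accum=36, j=2, i=2
  accum=39, j=3, i=0
  accum=45, j=3, i=1
  accum=54, j=3, i=2

Final answer: 54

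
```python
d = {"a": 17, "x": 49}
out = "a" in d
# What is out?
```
Trace:
  d={'a': 17, 'x': 49}
  d={'a': 17, 'x': 49}, out=True

Final answer: True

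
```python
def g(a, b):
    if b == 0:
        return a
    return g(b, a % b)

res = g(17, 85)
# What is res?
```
Call trace:
g(a=17, b=85)
  g(a=85, b=17)
    g(a=17, b=0)
    -> return 17
  -> return 17
-> return 17

Final answer: 17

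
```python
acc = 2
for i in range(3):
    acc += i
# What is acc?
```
Trace:
  acc=2
  acc=2, i=0
  acc=3, i=1
  acc=5, i=2

Final answer: 5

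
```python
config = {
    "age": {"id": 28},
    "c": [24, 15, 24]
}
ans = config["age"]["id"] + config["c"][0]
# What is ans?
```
Trace:
  config={'age': {'id': 28}, 'c': [24, 15, 24]}
  config={'age': {'id': 28}, 'c': [24, 15, 24]}, ans=52

Final answer: 52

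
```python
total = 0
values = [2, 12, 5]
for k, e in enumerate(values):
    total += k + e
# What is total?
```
Trace:
  total=0
  total=2, k=0, e=2
  total=15, k=1, e=12
  total=22, k=2, e=5

Final answer: 22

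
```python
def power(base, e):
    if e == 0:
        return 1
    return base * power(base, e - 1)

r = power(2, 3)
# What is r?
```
Call trace:
power(base=2, e=3)
  power(base=2, e=2)
    power(base=2, e=1)
      power(base=2, e=0)
      -> return 1
    -> return 2
  -> return 4
-> return 8

Final answer: 8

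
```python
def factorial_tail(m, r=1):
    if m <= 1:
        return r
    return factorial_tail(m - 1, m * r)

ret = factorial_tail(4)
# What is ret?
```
Call trace:
factorial_tail(m=4, r=1)
  factorial_tail(m=3, r=4)
    factorial_tail(m=2, r=12)
      factorial_tail(m=1, r=24)
      -> return 24
    -> return 24
  -> return 24
-> return 24

Final answer: 24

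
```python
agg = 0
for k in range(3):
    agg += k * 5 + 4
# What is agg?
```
Trace:
  agg=0
  agg=4, k=0
  agg=13, k=1
  agg=27, k=2

Final answer: 27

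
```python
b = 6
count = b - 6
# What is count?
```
Trace:
  b=6
  b=6, count=0

Final answer: 0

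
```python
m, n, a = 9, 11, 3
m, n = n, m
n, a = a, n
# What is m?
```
Trace:
  m=9, n=11, a=3
  m=11, n=9, a=3
  m=11, n=3, a=9

Final answer: 11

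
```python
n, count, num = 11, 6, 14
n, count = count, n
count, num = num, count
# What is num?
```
Trace:
  n=11, count=6, num=14
  n=6, count=11, num=14
  n=6, count=14, num=11

Final answer: 11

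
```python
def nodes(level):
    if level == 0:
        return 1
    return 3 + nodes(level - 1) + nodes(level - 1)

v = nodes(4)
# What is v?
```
Call trace (a repeated sub-call is expanded the first time; later identical calls just restate its return value):
nodes(level=4)
  nodes(level=3)
    nodes(level=2)
      nodes(level=1)
        nodes(level=0)
        -> return 1
        nodes(level=0)
        -> return 1
      -> return 5
      nodes(level=1) -> return 5  (same call as traced above)
    -> return 13
    nodes(level=2) -> return 13  (same call as traced above)
  -> return 29
  nodes(level=3) -> return 29  (same call as traced above)
-> return 61

Final answer: 61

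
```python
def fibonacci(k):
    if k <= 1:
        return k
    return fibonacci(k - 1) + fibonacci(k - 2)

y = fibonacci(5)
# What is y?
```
Call trace (a repeated sub-call is expanded the first time; later identical calls just restate its return value):
fibonacci(k=5)
  fibonacci(k=4)
    fibonacci(k=3)
      fibonacci(k=2)
        fibonacci(k=1)
        -> return 1
        fibonacci(k=0)
        -> return 0
      -> return 1
      fibonacci(k=1)
      -> return 1
    -> return 2
    fibonacci(k=2) -> return 1  (same call as traced above)
  -> return 3
  fibonacci(k=3) -> return 2  (same call as traced above)
-> return 5

Final answer: 5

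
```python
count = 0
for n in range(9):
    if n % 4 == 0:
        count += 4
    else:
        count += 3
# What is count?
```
Trace:
  count=0
  count=4, n=0
  count=7, n=1
  count=10, n=2
  count=13, n=3
  count=17, n=4
  count=20, n=5
  count=23, n=6
  count=26, n=7
  count=30, n=8

Final answer: 30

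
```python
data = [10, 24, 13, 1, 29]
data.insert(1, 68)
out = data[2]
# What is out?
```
Trace:
  data=[10, 24, 13, 1, 29]
  data=[10, 68, 24, 13, 1, 29]
  data=[10, 68, 24, 13, 1, 29], out=24

Final answer: 24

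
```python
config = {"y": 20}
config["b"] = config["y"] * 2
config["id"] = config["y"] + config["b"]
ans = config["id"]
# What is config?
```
Trace:
  config={'y': 20}
  config={'y': 20, 'b': 40}
  config={'y': 20, 'b': 40, 'id': 60}
  config={'y': 20, 'b': 40, 'id': 60}, ans=60

Final answer: {'y': 20, 'b': 40, 'id': 60}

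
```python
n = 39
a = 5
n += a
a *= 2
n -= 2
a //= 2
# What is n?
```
Trace:
  n=39
  n=39, a=5
  n=44, a=5
  n=44, a=10
  n=42, a=10
  n=42, a=5

Final answer: 42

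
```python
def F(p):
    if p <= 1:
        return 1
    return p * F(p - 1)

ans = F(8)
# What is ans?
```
Call trace:
F(p=8)
  F(p=7)
    F(p=6)
      F(p=5)
        F(p=4)
          F(p=3)
            F(p=2)
              F(p=1)
              -> return 1
            -> return 2
          -> return 6
        -> return 24
      -> return 120
    -> return 720
  -> return 5040
-> return 40320

Final answer: 40320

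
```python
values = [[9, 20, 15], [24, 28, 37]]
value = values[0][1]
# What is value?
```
Trace:
  values=[[9, 20, 15], [24, 28, 37]]
  values=[[9, 20, 15], [24, 28, 37]], value=20

Final answer: 20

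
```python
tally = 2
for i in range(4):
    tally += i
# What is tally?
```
Trace:
  tally=2
  tally=2, i=0
  tally=3, i=1
  tally=5, i=2
  tally=8, i=3

Final answer: 8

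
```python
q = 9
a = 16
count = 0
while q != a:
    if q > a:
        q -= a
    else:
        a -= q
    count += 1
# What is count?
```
Trace:
  q=9
  q=9, a=16
  q=9, a=16, count=0
  q=9, a=7, count=1
  q=2, a=7, count=2
  q=2, a=5, count=3
  q=2, a=3, count=4
  q=2, a=1, count=5
  q=1, a=1, count=6

Final answer: 6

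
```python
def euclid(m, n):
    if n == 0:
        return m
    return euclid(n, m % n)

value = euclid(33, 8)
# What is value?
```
Call trace:
euclid(m=33, n=8)
  euclid(m=8, n=1)
    euclid(m=1, n=0)
    -> return 1
  -> return 1
-> return 1

Final answer: 1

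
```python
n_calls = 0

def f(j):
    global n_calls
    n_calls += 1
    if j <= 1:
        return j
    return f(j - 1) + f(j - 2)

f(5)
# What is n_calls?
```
Call trace (a repeated sub-call is expanded the first time; later identical calls just restate its return value):
f(j=5)
  f(j=4)
    f(j=3)
      f(j=2)
        f(j=1)
        -> return 1
        f(j=0)
        -> return 0
      -> return 1
      f(j=1)
      -> return 1
    -> return 2
    f(j=2) -> return 1  (same call as traced above)
  -> return 3
  f(j=3) -> return 2  (same call as traced above)
-> return 5

n_calls is incremented once per call, so count the calls in each subtree. Let C(j) = number of calls made by f(j).
C(0) = C(1) = 1 (base case, no recursion); C(j) = 1 + C(j - 1) + C(j - 2) otherwise.
C(2) = 1 + C(1) + C(0) = 1 + 1 + 1 = 3
C(3) = 1 + C(2) + C(1) = 1 + 3 + 1 = 5
C(4) = 1 + C(3) + C(2) = 1 + 5 + 3 = 9
C(5) = 1 + C(4) + C(3) = 1 + 9 + 5 = 15
n_calls = C(5) = 15

Final answer: 15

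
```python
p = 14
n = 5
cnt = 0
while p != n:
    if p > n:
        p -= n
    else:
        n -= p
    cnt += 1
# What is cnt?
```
Trace:
  p=14
  p=14, n=5
  p=14, n=5, cnt=0
  p=9, n=5, cnt=1
  p=4, n=5, cnt=2
  p=4, n=1, cnt=3
  p=3, n=1, cnt=4
  p=2, n=1, cnt=5
  p=1, n=1, cnt=6

Final answer: 6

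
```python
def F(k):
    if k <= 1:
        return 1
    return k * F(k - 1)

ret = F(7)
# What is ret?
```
Call trace:
F(k=7)
  F(k=6)
    F(k=5)
      F(k=4)
        F(k=3)
          F(k=2)
            F(k=1)
            -> return 1
          -> return 2
        -> return 6
      -> return 24
    -> return 120
  -> return 720
-> return 5040

Final answer: 5040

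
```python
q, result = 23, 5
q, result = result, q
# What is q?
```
Trace:
  q=23, result=5
  q=5, result=23

Final answer: 5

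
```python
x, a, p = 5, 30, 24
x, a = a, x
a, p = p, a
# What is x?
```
Trace:
  x=5, a=30, p=24
  x=30, a=5, p=24
  x=30, a=24, p=5

Final answer: 30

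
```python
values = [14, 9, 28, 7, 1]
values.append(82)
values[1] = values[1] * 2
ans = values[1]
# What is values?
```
Trace:
  values=[14, 9, 28, 7, 1]
  values=[14, 9, 28, 7, 1, 82]
  values=[14, 18, 28, 7, 1, 82]
  values=[14, 18, 28, 7, 1, 82], ans=18

Final answer: [14, 18, 28, 7, 1, 82]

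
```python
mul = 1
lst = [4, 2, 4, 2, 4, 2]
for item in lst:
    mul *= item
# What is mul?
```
Trace:
  mul=1
  mul=4, item=4
  mul=8, item=2
  mul=32, item=4
  mul=64, item=2
  mul=256, item=4
  mul=512, item=2

Final answer: 512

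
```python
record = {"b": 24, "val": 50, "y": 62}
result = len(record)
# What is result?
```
Trace:
  record={'b': 24, 'val': 50, 'y': 62}
  record={'b': 24, 'val': 50, 'y': 62}, result=3

Final answer: 3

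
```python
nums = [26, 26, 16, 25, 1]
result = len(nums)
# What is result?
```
Trace:
  nums=[26, 26, 16, 25, 1]
  nums=[26, 26, 16, 25, 1], result=5

Final answer: 5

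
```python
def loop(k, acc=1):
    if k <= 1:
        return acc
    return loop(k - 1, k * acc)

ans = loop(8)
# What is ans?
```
Call trace:
loop(k=8, acc=1)
  loop(k=7, acc=8)
    loop(k=6, acc=56)
      loop(k=5, acc=336)
        loop(k=4, acc=1680)
          loop(k=3, acc=6720)
            loop(k=2, acc=20160)
              loop(k=1, acc=40320)
              -> return 40320
            -> return 40320
          -> return 40320
        -> return 40320
      -> return 40320
    -> return 40320
  -> return 40320
-> return 40320

Final answer: 40320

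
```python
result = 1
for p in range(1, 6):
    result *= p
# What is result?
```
Trace:
  result=1
  result=1, p=1
  result=2, p=2
  result=6, p=3
  result=24, p=4
  result=120, p=5

Final answer: 120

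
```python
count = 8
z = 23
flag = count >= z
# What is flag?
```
Trace:
  count=8
  count=8, z=23
  count=8, z=23, flag=False

Final answer: False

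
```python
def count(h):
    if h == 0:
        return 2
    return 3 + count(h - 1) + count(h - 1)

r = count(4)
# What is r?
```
Call trace (a repeated sub-call is expanded the first time; later identical calls just restate its return value):
count(h=4)
  count(h=3)
    count(h=2)
      count(h=1)
        count(h=0)
        -> return 2
        count(h=0)
        -> return 2
      -> return 7
      count(h=1) -> return 7  (same call as traced above)
    -> return 17
    count(h=2) -> return 17  (same call as traced above)
  -> return 37
  count(h=3) -> return 37  (same call as traced above)
-> return 77

Final answer: 77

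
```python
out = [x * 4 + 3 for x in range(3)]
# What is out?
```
Trace:
  x=0
  x=1
  x=2
  out=[3, 7, 11]

Final answer: [3, 7, 11]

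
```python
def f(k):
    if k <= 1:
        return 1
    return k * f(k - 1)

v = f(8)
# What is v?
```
Call trace:
f(k=8)
  f(k=7)
    f(k=6)
      f(k=5)
        f(k=4)
          f(k=3)
            f(k=2)
              f(k=1)
              -> return 1
            -> return 2
          -> return 6
        -> return 24
      -> return 120
    -> return 720
  -> return 5040
-> return 40320

Final answer: 40320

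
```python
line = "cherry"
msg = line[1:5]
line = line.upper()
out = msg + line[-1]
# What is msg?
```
Trace:
  line='cherry'
  line='cherry', msg='herr'
  line='CHERRY', msg='herr'
  line='CHERRY', msg='herr', out='herrY'

Final answer: 'herr'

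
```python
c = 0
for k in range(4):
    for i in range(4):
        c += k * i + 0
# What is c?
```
Trace:
  c=0
  c=0, k=0, i=0
  c=0, k=0, i=1
  c=0, k=0, i=2
  c=0, k=0, i=3
  c=0, k=1, i=0
  c=1, k=1, i=1
  c=3, k=1, i=2
  c=6, k=1, i=3
  c=6, k=2, i=0
  c=8, k=2, i=1
  c=12, k=2, i=2
  c=18, k=2, i=3
  c=18, k=3, i=0
  c=21, k=3, i=1
  c=27, k=3, i=2
  c=36, k=3, i=3

Final answer: 36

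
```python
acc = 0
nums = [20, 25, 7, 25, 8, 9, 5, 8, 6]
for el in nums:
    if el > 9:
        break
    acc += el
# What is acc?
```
Trace:
  acc=0
  acc=0, el=20

Final answer: 0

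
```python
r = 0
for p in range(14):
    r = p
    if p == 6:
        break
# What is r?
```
Trace:
  r=0
  r=0, p=0
  r=1, p=1
  r=2, p=2
  r=3, p=3
  r=4, p=4
  r=5, p=5
  r=6, p=6

Final answer: 6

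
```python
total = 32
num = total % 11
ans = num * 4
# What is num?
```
Trace:
  total=32
  total=32, num=10
  total=32, num=10, ans=40

Final answer: 10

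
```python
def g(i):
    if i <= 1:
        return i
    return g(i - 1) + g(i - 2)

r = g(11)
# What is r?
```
Call trace (a repeated sub-call is expanded the first time; later identical calls just restate its return value):
g(i=11)
  g(i=10)
    g(i=9)
      g(i=8)
        g(i=7)
          g(i=6)
            g(i=5)
              g(i=4)
                g(i=3)
                  g(i=2)
                    g(i=1)
                    -> return 1
                    g(i=0)
                    -> return 0
                  -> return 1
                  g(i=1)
                  -> return 1
                -> return 2
                g(i=2) -> return 1  (same call as traced above)
              -> return 3
              g(i=3) -> return 2  (same call as traced above)
            -> return 5
            g(i=4) -> return 3  (same call as traced above)
          -> return 8
          g(i=5) -> return 5  (same call as traced above)
        -> return 13
        g(i=6) -> return 8  (same call as traced above)
      -> return 21
      g(i=7) -> return 13  (same call as traced above)
    -> return 34
    g(i=8) -> return 21  (same call as traced above)
  -> return 55
  g(i=9) -> return 34  (same call as traced above)
-> return 89

Final answer: 89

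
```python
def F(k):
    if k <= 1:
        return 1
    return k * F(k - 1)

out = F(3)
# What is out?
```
Call trace:
F(k=3)
  F(k=2)
    F(k=1)
    -> return 1
  -> return 2
-> return 6

Final answer: 6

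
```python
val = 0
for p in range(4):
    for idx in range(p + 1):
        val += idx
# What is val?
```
Trace:
  val=0
  val=0, p=0, idx=0
  val=0, p=1, idx=0
  val=1, p=1, idx=1
  val=1, p=2, idx=0
  val=2, p=2, idx=1
  val=4, p=2, idx=2
  val=4, p=3, idx=0
  val=5, p=3, idx=1
  val=7, p=3, idx=2
  val=10, p=3, idx=3

Final answer: 10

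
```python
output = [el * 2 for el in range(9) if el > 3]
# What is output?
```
Trace:
  el=0
  el=1
  el=2
  el=3
  el=4
  el=5
  el=6
  el=7
  el=8
  output=[8, 10, 12, 14, 16]

Final answer: [8, 10, 12, 14, 16]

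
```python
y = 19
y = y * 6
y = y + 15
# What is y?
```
Trace:
  y=19
  y=114
  y=129

Final answer: 129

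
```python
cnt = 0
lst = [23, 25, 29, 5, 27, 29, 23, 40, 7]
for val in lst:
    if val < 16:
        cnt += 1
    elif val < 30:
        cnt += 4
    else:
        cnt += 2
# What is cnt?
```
Trace:
  cnt=0
  cnt=4, val=23
  cnt=8, val=25
  cnt=12, val=29
  cnt=13, val=5
  cnt=17, val=27
  cnt=21, val=29
  cnt=25, val=23
  cnt=27, val=40
  cnt=28, val=7

Final answer: 28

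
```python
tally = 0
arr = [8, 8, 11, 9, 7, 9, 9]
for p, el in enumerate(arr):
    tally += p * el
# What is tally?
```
Trace:
  tally=0
  tally=0, p=0, el=8
  tally=8, p=1, el=8
  tally=30, p=2, el=11
  tally=57, p=3, el=9
  tally=85, p=4, el=7
  tally=130, p=5, el=9
  tally=184, p=6, el=9

Final answer: 184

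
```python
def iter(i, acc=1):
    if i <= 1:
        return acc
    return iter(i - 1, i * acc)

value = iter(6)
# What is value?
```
Call trace:
iter(i=6, acc=1)
  iter(i=5, acc=6)
    iter(i=4, acc=30)
      iter(i=3, acc=120)
        iter(i=2, acc=360)
          iter(i=1, acc=720)
          -> return 720
        -> return 720
      -> return 720
    -> return 720
  -> return 720
-> return 720

Final answer: 720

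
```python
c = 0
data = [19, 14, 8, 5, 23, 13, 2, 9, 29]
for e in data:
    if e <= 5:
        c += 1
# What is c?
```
Trace:
  c=0
  c=0, e=19
  c=0, e=14
  c=0, e=8
  c=1, e=5
  c=1, e=23
  c=1, e=13
  c=2, e=2
  c=2, e=9
  c=2, e=29

Final answer: 2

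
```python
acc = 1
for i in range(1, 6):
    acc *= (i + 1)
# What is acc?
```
Trace:
  acc=1
  acc=2, i=1
  acc=6, i=2
  acc=24, i=3
  acc=120, i=4
  acc=720, i=5

Final answer: 720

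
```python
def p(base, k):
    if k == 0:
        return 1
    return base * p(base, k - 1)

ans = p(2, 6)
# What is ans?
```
Call trace:
p(base=2, k=6)
  p(base=2, k=5)
    p(base=2, k=4)
      p(base=2, k=3)
        p(base=2, k=2)
          p(base=2, k=1)
            p(base=2, k=0)
            -> return 1
          -> return 2
        -> return 4
      -> return 8
    -> return 16
  -> return 32
-> return 64

Final answer: 64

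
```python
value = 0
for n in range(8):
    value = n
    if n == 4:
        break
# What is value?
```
Trace:
  value=0
  value=0, n=0
  value=1, n=1
  value=2, n=2
  value=3, n=3
  value=4, n=4

Final answer: 4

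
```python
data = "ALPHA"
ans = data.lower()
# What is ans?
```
Trace:
  data='ALPHA'
  data='ALPHA', ans='alpha'

Final answer: 'alpha'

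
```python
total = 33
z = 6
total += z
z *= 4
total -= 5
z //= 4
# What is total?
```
Trace:
  total=33
  total=33, z=6
  total=39, z=6
  total=39, z=24
  total=34, z=24
  total=34, z=6

Final answer: 34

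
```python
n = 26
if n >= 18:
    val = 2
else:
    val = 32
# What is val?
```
Trace:
  n=26
  n=26, val=2

Final answer: 2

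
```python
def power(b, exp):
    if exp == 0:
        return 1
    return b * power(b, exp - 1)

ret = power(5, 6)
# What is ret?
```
Call trace:
power(b=5, exp=6)
  power(b=5, exp=5)
    power(b=5, exp=4)
      power(b=5, exp=3)
        power(b=5, exp=2)
          power(b=5, exp=1)
            power(b=5, exp=0)
            -> return 1
          -> return 5
        -> return 25
      -> return 125
    -> return 625
  -> return 3125
-> return 15625

Final answer: 15625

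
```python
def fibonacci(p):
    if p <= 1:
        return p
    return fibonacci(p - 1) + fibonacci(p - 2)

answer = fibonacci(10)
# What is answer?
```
Call trace (a repeated sub-call is expanded the first time; later identical calls just restate its return value):
fibonacci(p=10)
  fibonacci(p=9)
    fibonacci(p=8)
      fibonacci(p=7)
        fibonacci(p=6)
          fibonacci(p=5)
            fibonacci(p=4)
              fibonacci(p=3)
                fibonacci(p=2)
                  fibonacci(p=1)
                  -> return 1
                  fibonacci(p=0)
                  -> return 0
                -> return 1
                fibonacci(p=1)
                -> return 1
              -> return 2
              fibonacci(p=2) -> return 1  (same call as traced above)
            -> return 3
            fibonacci(p=3) -> return 2  (same call as traced above)
          -> return 5
          fibonacci(p=4) -> return 3  (same call as traced above)
        -> return 8
        fibonacci(p=5) -> return 5  (same call as traced above)
      -> return 13
      fibonacci(p=6) -> return 8  (same call as traced above)
    -> return 21
    fibonacci(p=7) -> return 13  (same call as traced above)
  -> return 34
  fibonacci(p=8) -> return 21  (same call as traced above)
-> return 55

Final answer: 55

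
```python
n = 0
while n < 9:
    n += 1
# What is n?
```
Trace:
  n=0
  n=1
  n=2
  n=3
  n=4
  n=5
  n=6
  n=7
  n=8
  n=9

Final answer: 9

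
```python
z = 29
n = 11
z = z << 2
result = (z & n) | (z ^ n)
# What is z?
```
Trace:
  z=29
  z=29, n=11
  z=116, n=11
  z=116, n=11, result=127

Final answer: 116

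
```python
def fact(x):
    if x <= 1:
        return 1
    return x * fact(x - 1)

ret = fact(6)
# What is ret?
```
Call trace:
fact(x=6)
  fact(x=5)
    fact(x=4)
      fact(x=3)
        fact(x=2)
          fact(x=1)
          -> return 1
        -> return 2
      -> return 6
    -> return 24
  -> return 120
-> return 720

Final answer: 720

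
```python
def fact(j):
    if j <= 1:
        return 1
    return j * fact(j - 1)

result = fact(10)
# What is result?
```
Call trace:
fact(j=10)
  fact(j=9)
    fact(j=8)
      fact(j=7)
        fact(j=6)
          fact(j=5)
            fact(j=4)
              fact(j=3)
                fact(j=2)
                  fact(j=1)
                  -> return 1
                -> return 2
              -> return 6
            -> return 24
          -> return 120
        -> return 720
      -> return 5040
    -> return 40320
  -> return 362880
-> return 3628800

Final answer: 3628800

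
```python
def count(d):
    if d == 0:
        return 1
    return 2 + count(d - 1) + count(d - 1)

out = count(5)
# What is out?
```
Call trace (a repeated sub-call is expanded the first time; later identical calls just restate its return value):
count(d=5)
  count(d=4)
    count(d=3)
      count(d=2)
        count(d=1)
          count(d=0)
          -> return 1
          count(d=0)
          -> return 1
        -> return 4
        count(d=1) -> return 4  (same call as traced above)
      -> return 10
      count(d=2) -> return 10  (same call as traced above)
    -> return 22
    count(d=3) -> return 22  (same call as traced above)
  -> return 46
  count(d=4) -> return 46  (same call as traced above)
-> return 94

Final answer: 94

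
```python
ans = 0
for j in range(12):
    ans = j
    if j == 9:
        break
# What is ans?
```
Trace:
  ans=0
  ans=0, j=0
  ans=1, j=1
  ans=2, j=2
  ans=3, j=3
  ans=4, j=4
  ans=5, j=5
  ans=6, j=6
  ans=7, j=7
  ans=8, j=8
  ans=9, j=9

Final answer: 9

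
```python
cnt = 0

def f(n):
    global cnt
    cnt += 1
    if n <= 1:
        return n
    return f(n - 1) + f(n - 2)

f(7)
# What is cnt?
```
Call trace (a repeated sub-call is expanded the first time; later identical calls just restate its return value):
f(n=7)
  f(n=6)
    f(n=5)
      f(n=4)
        f(n=3)
          f(n=2)
            f(n=1)
            -> return 1
            f(n=0)
            -> return 0
          -> return 1
          f(n=1)
          -> return 1
        -> return 2
        f(n=2) -> return 1  (same call as traced above)
      -> return 3
      f(n=3) -> return 2  (same call as traced above)
    -> return 5
    f(n=4) -> return 3  (same call as traced above)
  -> return 8
  f(n=5) -> return 5  (same call as traced above)
-> return 13

cnt is incremented once per call, so count the calls in each subtree. Let C(n) = number of calls made by f(n).
C(0) = C(1) = 1 (base case, no recursion); C(n) = 1 + C(n - 1) + C(n - 2) otherwise.
C(2) = 1 + C(1) + C(0) = 1 + 1 + 1 = 3
C(3) = 1 + C(2) + C(1) = 1 + 3 + 1 = 5
C(4) = 1 + C(3) + C(2) = 1 + 5 + 3 = 9
C(5) = 1 + C(4) + C(3) = 1 + 9 + 5 = 15
C(6) = 1 + C(5) + C(4) = 1 + 15 + 9 = 25
C(7) = 1 + C(6) + C(5) = 1 + 25 + 15 = 41
cnt = C(7) = 41

Final answer: 41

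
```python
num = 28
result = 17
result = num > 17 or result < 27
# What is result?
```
Trace:
  num=28
  num=28, result=17
  num=28, result=True

Final answer: True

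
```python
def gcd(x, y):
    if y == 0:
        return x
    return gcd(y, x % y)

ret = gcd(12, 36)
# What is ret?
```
Call trace:
gcd(x=12, y=36)
  gcd(x=36, y=12)
    gcd(x=12, y=0)
    -> return 12
  -> return 12
-> return 12

Final answer: 12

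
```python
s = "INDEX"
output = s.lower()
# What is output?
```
Trace:
  s='INDEX'
  s='INDEX', output='index'

Final answer: 'index'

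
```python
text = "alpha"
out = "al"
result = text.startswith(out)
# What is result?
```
Trace:
  text='alpha'
  text='alpha', out='al'
  text='alpha', out='al', result=True

Final answer: True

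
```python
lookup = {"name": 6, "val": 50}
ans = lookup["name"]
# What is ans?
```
Trace:
  lookup={'name': 6, 'val': 50}
  lookup={'name': 6, 'val': 50}, ans=6

Final answer: 6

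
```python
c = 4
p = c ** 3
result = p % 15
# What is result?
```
Trace:
  c=4
  c=4, p=64
  c=4, p=64, result=4

Final answer: 4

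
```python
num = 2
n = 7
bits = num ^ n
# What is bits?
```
Trace:
  num=2
  num=2, n=7
  num=2, n=7, bits=5

Final answer: 5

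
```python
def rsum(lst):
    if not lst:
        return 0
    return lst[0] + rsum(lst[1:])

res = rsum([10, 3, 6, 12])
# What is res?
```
Call trace:
rsum(lst=[10, 3, 6, 12])
  rsum(lst=[3, 6, 12])
    rsum(lst=[6, 12])
      rsum(lst=[12])
        rsum(lst=[])
        -> return 0
      -> return 12
    -> return 18
  -> return 21
-> return 31

Final answer: 31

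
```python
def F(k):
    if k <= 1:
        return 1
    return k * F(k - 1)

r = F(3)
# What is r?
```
Call trace:
F(k=3)
  F(k=2)
    F(k=1)
    -> return 1
  -> return 2
-> return 6

Final answer: 6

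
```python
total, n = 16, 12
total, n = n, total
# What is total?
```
Trace:
  total=16, n=12
  total=12, n=16

Final answer: 12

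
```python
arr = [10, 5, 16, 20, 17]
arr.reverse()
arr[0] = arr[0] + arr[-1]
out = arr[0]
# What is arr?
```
Trace:
  arr=[10, 5, 16, 20, 17]
  arr=[17, 20, 16, 5, 10]
  arr=[27, 20, 16, 5, 10]
  arr=[27, 20, 16, 5, 10], out=27

Final answer: [27, 20, 16, 5, 10]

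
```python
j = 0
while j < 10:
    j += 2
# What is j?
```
Trace:
  j=0
  j=2
  j=4
  j=6
  j=8
  j=10

Final answer: 10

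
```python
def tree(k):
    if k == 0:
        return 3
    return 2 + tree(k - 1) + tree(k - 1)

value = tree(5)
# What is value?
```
Call trace (a repeated sub-call is expanded the first time; later identical calls just restate its return value):
tree(k=5)
  tree(k=4)
    tree(k=3)
      tree(k=2)
        tree(k=1)
          tree(k=0)
          -> return 3
          tree(k=0)
          -> return 3
        -> return 8
        tree(k=1) -> return 8  (same call as traced above)
      -> return 18
      tree(k=2) -> return 18  (same call as traced above)
    -> return 38
    tree(k=3) -> return 38  (same call as traced above)
  -> return 78
  tree(k=4) -> return 78  (same call as traced above)
-> return 158

Final answer: 158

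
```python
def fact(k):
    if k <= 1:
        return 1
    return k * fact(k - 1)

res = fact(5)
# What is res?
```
Call trace:
fact(k=5)
  fact(k=4)
    fact(k=3)
      fact(k=2)
        fact(k=1)
        -> return 1
      -> return 2
    -> return 6
  -> return 24
-> return 120

Final answer: 120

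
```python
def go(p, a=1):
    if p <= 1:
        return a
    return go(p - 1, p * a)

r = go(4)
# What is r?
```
Call trace:
go(p=4, a=1)
  go(p=3, a=4)
    go(p=2, a=12)
      go(p=1, a=24)
      -> return 24
    -> return 24
  -> return 24
-> return 24

Final answer: 24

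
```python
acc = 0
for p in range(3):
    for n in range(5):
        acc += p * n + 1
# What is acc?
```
Trace:
  acc=0
  acc=1, p=0, n=0
  acc=2, p=0, n=1
  acc=3, p=0, n=2
  acc=4, p=0, n=3
  acc=5, p=0, n=4
  acc=6, p=1, n=0
  acc=8, p=1, n=1
  acc=11, p=1, n=2
  acc=15, p=1, n=3
  acc=20, p=1, n=4
  acc=21, p=2, n=0
  acc=24, p=2, n=1
  acc=29, p=2, n=2
  acc=36, p=2, n=3
  acc=45, p=2, n=4

Final answer: 45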